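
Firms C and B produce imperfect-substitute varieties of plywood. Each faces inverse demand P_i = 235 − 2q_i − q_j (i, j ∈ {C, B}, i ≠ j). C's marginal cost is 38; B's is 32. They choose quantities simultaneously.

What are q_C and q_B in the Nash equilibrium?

Firm C's profit: π = q_C(235 − 2q_C − q_B) − 38q_C.
∂π/∂q_C = 197 − 4q_C − q_B = 0 ⇒ q_C = 49.25 − 0.25q_B.
Similarly q_B = 50.75 − 0.25q_C.
Plugging q_B into C's best response: q_C = 49.25 − 0.25(50.75 − 0.25q_C) ⇒ 0.9375q_C = 36.5625, so q_C = 39.
Then q_B = 50.75 − 0.25·39 = 41.

39, 41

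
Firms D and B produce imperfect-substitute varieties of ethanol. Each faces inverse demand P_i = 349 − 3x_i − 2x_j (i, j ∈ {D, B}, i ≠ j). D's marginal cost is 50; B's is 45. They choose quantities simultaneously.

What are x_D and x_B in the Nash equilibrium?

37.0625, 38.3125

Firm D's profit: π = x_D(349 − 3x_D − 2x_B) − 50x_D.
∂π/∂x_D = 299 − 6x_D − 2x_B = 0 ⇒ x_D = 299/6 − (1/3)x_B.
Similarly x_B = 152/3 − (1/3)x_D.
Solving the two reaction functions simultaneously: (1 − (−1/3)(−1/3))x_D = 299/6 − (1/3)·(152/3), so (8/9)x_D = 593/18 and x_D = 37.0625.
Then x_B = 152/3 − (1/3)·37.0625 = 38.3125.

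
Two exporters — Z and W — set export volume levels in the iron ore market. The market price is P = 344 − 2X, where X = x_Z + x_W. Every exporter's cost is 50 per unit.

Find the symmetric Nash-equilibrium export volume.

Exporter Z's profit: π = x_Z(344 − 2(x_Z + x_W)) − 50x_Z.
∂π/∂x_Z = 294 − 4x_Z − 2x_W = 0, so x_Z = 73.5 − 0.5x_W.
By symmetry x_W = x_Z; substituting into the reaction function, 1.5x_Z = 73.5 and x_Z = 49.

49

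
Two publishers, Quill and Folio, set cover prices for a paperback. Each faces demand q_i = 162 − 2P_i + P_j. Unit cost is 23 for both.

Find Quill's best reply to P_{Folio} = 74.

Quill's profit: π = (P_{Quill} − 23)(162 − 2P_{Quill} + P_{Folio}).
∂π/∂P_{Quill} = 208 − 4P_{Quill} + P_{Folio} = 0 ⇒ P_{Quill} = 52 + 0.25P_{Folio}.
At P_{Folio} = 74: P_{Quill} = 52 + 0.25·74 = 70.5.

70.5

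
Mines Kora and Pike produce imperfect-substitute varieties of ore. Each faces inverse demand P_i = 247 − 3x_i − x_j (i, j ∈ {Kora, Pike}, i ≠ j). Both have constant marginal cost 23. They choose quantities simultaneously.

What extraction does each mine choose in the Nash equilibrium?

Mine Kora's profit: π = x_{Kora}(247 − 3x_{Kora} − x_{Pike}) − 23x_{Kora}.
∂π/∂x_{Kora} = 224 − 6x_{Kora} − x_{Pike} = 0 ⇒ x_{Kora} = 112/3 − (1/6)x_{Pike}.
Setting x_{Kora} = x_{Pike} in the reaction function: x_{Kora} = 112/3 − (1/6)x_{Kora}, so x_{Kora} = (112/3) / (7/6) = 32.

32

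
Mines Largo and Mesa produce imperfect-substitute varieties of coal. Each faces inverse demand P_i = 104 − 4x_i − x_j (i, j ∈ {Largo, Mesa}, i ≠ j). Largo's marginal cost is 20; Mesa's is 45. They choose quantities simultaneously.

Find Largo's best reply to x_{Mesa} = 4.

10

Mine Largo's profit: π = x_{Largo}(104 − 4x_{Largo} − x_{Mesa}) − 20x_{Largo}.
∂π/∂x_{Largo} = 84 − 8x_{Largo} − x_{Mesa} = 0 ⇒ x_{Largo} = 10.5 − 0.125x_{Mesa}.
At x_{Mesa} = 4: x_{Largo} = 10.5 − 0.125·4 = 10.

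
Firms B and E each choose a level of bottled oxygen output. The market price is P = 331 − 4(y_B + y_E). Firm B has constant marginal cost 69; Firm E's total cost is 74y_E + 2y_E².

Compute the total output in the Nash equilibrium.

Firm B's profit: π = y_B(331 − 4(y_B + y_E)) − 69y_B.
∂π/∂y_B = 262 − 8y_B − 4y_E = 0, so y_B = 32.75 − 0.5y_E.
For E: ∂π/∂y_E = 257 − 12y_E − 4y_B = 0 ⇒ y_E = 257/12 − (1/3)y_B.
Substituting the second reaction function into the first: y_B = 32.75 − 0.5(257/12 − (1/3)y_B), which gives (5/6)y_B = 529/24 ⇒ y_B = 26.45.
Then y_E = 257/12 − (1/3)·26.45 = 12.6.
Total output: 26.45 + 12.6 = 39.05.

39.05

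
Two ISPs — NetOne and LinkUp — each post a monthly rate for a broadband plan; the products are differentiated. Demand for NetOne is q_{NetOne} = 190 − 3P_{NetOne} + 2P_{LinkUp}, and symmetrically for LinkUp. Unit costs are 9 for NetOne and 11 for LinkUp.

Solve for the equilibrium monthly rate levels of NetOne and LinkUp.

NetOne's profit: π = (P_{NetOne} − 9)(190 − 3P_{NetOne} + 2P_{LinkUp}).
∂π/∂P_{NetOne} = 217 − 6P_{NetOne} + 2P_{LinkUp} = 0 ⇒ P_{NetOne} = 217/6 + (1/3)P_{LinkUp}.
Similarly P_{LinkUp} = 223/6 + (1/3)P_{NetOne}.
Plugging P_{LinkUp} into NetOne's best response: P_{NetOne} = 217/6 + (1/3)(223/6 + (1/3)P_{NetOne}) ⇒ (8/9)P_{NetOne} = 437/9, so P_{NetOne} = 54.625.
Then P_{LinkUp} = 223/6 + (1/3)·54.625 = 55.375.

54.625, 55.375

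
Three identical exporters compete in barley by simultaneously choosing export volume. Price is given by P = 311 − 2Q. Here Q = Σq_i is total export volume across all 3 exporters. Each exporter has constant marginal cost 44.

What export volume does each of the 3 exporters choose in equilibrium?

A representative exporter's profit is π_i = q_i(311 − 2Q) − 44q_i, with Q = q_i + Σ_{j≠i} q_j.
First-order condition: 267 − 4q_i − 2Σ_{j≠i} q_j = 0.
Imposing symmetry (q_j = q for all j) turns Σ_{j≠i} q_j into 2q, so 267 = 8q and q = 33.375.

33.375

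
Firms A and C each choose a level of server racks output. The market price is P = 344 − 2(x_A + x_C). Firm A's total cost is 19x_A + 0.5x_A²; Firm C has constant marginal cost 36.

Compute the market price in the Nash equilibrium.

147.25

Firm A's profit: π = x_A(344 − 2(x_A + x_C)) − 19x_A − 0.5x_A².
∂π/∂x_A = 325 − 5x_A − 2x_C = 0, so x_A = 65 − 0.4x_C.
For C: ∂π/∂x_C = 308 − 4x_C − 2x_A = 0 ⇒ x_C = 77 − 0.5x_A.
Plugging x_C into A's best response: x_A = 65 − 0.4(77 − 0.5x_A) ⇒ 0.8x_A = 34.2, so x_A = 42.75.
Then x_C = 77 − 0.5·42.75 = 55.625.
Equilibrium price: P = 344 − 2·98.375 = 147.25.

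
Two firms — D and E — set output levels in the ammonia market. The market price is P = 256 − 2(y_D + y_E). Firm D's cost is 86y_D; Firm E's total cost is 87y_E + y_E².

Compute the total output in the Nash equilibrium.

Firm D's profit: π = y_D(256 − 2(y_D + y_E)) − 86y_D.
∂π/∂y_D = 170 − 4y_D − 2y_E = 0, so y_D = 42.5 − 0.5y_E.
For E: ∂π/∂y_E = 169 − 6y_E − 2y_D = 0 ⇒ y_E = 169/6 − (1/3)y_D.
Plugging y_E into D's best response: y_D = 42.5 − 0.5(169/6 − (1/3)y_D) ⇒ (5/6)y_D = 341/12, so y_D = 34.1.
Then y_E = 169/6 − (1/3)·34.1 = 16.8.
Total output: 34.1 + 16.8 = 50.9.

50.9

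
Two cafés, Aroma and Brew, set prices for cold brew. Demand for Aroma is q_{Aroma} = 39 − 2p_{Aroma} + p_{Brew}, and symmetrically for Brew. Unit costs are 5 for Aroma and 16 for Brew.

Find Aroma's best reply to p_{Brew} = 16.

16.25

Aroma's profit: π = (p_{Aroma} − 5)(39 − 2p_{Aroma} + p_{Brew}).
∂π/∂p_{Aroma} = 49 − 4p_{Aroma} + p_{Brew} = 0 ⇒ p_{Aroma} = 12.25 + 0.25p_{Brew}.
At p_{Brew} = 16: p_{Aroma} = 12.25 + 0.25·16 = 16.25.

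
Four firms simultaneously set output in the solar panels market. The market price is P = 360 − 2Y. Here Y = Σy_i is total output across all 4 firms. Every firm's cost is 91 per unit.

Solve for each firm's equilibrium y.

A representative firm's profit is π_i = y_i(360 − 2Y) − 91y_i, with Y = y_i + Σ_{j≠i} y_j.
First-order condition: 269 − 4y_i − 2Σ_{j≠i} y_j = 0.
In a symmetric equilibrium every firm chooses the same y, so Σ_{j≠i} y_j = 3y. The condition becomes 269 − 10y = 0, giving y = 269/10 = 26.9.

26.9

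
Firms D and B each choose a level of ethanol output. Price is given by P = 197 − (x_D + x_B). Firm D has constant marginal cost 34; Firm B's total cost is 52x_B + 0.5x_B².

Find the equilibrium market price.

Firm D's profit: π = x_D(197 − (x_D + x_B)) − 34x_D.
∂π/∂x_D = 163 − 2x_D − x_B = 0, so x_D = 81.5 − 0.5x_B.
For B: ∂π/∂x_B = 145 − 3x_B − x_D = 0 ⇒ x_B = 145/3 − (1/3)x_D.
Solving the two reaction functions simultaneously: (1 − (−0.5)(−1/3))x_D = 81.5 − 0.5·(145/3), so (5/6)x_D = 172/3 and x_D = 68.8.
Then x_B = 145/3 − (1/3)·68.8 = 25.4.
Equilibrium price: P = 197 − 94.2 = 102.8.

102.8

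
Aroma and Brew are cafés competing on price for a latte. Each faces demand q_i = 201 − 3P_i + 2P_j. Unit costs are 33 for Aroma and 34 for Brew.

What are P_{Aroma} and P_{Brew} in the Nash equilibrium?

Aroma's profit: π = (P_{Aroma} − 33)(201 − 3P_{Aroma} + 2P_{Brew}).
∂π/∂P_{Aroma} = 300 − 6P_{Aroma} + 2P_{Brew} = 0 ⇒ P_{Aroma} = 50 + (1/3)P_{Brew}.
Similarly P_{Brew} = 50.5 + (1/3)P_{Aroma}.
Substituting the second reaction function into the first: P_{Aroma} = 50 + (1/3)(50.5 + (1/3)P_{Aroma}), which gives (8/9)P_{Aroma} = 401/6 ⇒ P_{Aroma} = 75.1875.
Then P_{Brew} = 50.5 + (1/3)·75.1875 = 75.5625.

75.1875, 75.5625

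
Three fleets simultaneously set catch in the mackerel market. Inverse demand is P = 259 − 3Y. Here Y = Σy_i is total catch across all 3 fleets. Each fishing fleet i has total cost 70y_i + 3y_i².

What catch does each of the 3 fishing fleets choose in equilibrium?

10.5

A representative fishing fleet's profit is π_i = y_i(259 − 3Y) − 70y_i − 3y_i², with Y = y_i + Σ_{j≠i} y_j.
First-order condition: 189 − 12y_i − 3Σ_{j≠i} y_j = 0.
With identical fishing fleets, set every y_j = y: then 189 − 12y − 6y = 0, i.e. y = 189/18 = 10.5.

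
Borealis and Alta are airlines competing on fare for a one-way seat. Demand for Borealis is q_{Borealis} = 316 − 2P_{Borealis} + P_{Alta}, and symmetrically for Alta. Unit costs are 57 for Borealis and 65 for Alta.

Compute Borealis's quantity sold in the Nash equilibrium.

174.8

Borealis's profit: π = (P_{Borealis} − 57)(316 − 2P_{Borealis} + P_{Alta}).
∂π/∂P_{Borealis} = 430 − 4P_{Borealis} + P_{Alta} = 0 ⇒ P_{Borealis} = 107.5 + 0.25P_{Alta}.
Similarly P_{Alta} = 111.5 + 0.25P_{Borealis}.
Solving the two reaction functions simultaneously: (1 − (0.25)(0.25))P_{Borealis} = 107.5 + 0.25·111.5, so 0.9375P_{Borealis} = 135.375 and P_{Borealis} = 144.4.
Then P_{Alta} = 111.5 + 0.25·144.4 = 147.6.
q_{Borealis} = 316 − 2·144.4 + 147.6 = 174.8.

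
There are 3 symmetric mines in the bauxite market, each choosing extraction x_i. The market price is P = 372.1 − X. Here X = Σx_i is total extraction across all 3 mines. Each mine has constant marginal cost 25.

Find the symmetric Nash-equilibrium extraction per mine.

A representative mine's profit is π_i = x_i(372.1 − X) − 25x_i, with X = x_i + Σ_{j≠i} x_j.
First-order condition: 347.1 − 2x_i − Σ_{j≠i} x_j = 0.
Imposing symmetry (x_j = x for all j) turns Σ_{j≠i} x_j into 2x, so 347.1 = 4x and x = 86.775.

86.775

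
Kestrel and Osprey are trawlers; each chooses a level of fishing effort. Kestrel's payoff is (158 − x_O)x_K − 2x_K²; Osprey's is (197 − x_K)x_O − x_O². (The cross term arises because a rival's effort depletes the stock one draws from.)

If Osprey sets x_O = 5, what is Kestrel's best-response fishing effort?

Expanding Kestrel's payoff: 158x_K − x_Ox_K − 2x_K².
∂π/∂x_K = 158 − x_O − 4x_K = 0, so x_K = 39.5 − 0.25x_O.
At x_O = 5: x_K = 39.5 − 0.25·5 = 38.25.

38.25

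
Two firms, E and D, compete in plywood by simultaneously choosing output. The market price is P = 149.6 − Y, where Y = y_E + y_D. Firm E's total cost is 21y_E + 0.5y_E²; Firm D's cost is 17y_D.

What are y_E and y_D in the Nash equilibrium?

24.92, 53.84

Firm E's profit: π = y_E(149.6 − (y_E + y_D)) − 21y_E − 0.5y_E².
∂π/∂y_E = 128.6 − 3y_E − y_D = 0, so y_E = 643/15 − (1/3)y_D.
For D: ∂π/∂y_D = 132.6 − 2y_D − y_E = 0 ⇒ y_D = 66.3 − 0.5y_E.
Substituting the second reaction function into the first: y_E = 643/15 − (1/3)(66.3 − 0.5y_E), which gives (5/6)y_E = 623/30 ⇒ y_E = 24.92.
Then y_D = 66.3 − 0.5·24.92 = 53.84.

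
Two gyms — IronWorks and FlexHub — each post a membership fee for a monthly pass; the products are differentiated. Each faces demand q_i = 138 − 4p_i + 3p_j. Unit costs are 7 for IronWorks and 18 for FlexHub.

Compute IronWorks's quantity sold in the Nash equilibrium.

114.4

IronWorks's profit: π = (p_{IronWorks} − 7)(138 − 4p_{IronWorks} + 3p_{FlexHub}).
∂π/∂p_{IronWorks} = 166 − 8p_{IronWorks} + 3p_{FlexHub} = 0 ⇒ p_{IronWorks} = 20.75 + 0.375p_{FlexHub}.
Similarly p_{FlexHub} = 26.25 + 0.375p_{IronWorks}.
Substituting the second reaction function into the first: p_{IronWorks} = 20.75 + 0.375(26.25 + 0.375p_{IronWorks}), which gives (55/64)p_{IronWorks} = 979/32 ⇒ p_{IronWorks} = 35.6.
Then p_{FlexHub} = 26.25 + 0.375·35.6 = 39.6.
q_{IronWorks} = 138 − 4·35.6 + 3·39.6 = 114.4.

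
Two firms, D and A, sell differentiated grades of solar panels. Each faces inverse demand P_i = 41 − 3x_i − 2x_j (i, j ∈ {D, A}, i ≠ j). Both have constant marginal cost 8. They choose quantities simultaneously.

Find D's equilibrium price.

Firm D's profit: π = x_D(41 − 3x_D − 2x_A) − 8x_D.
∂π/∂x_D = 33 − 6x_D − 2x_A = 0 ⇒ x_D = 5.5 − (1/3)x_A.
Setting x_D = x_A in the reaction function: x_D = 5.5 − (1/3)x_D, so x_D = 5.5 / (4/3) = 4.125.
P_D = 41 − 3·4.125 − 2·4.125 = 20.375.

20.375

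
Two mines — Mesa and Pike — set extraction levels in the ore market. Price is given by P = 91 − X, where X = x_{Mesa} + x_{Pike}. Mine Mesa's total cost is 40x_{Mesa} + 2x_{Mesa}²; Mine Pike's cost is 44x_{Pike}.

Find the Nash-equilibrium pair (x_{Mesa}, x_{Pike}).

Mine Mesa's profit: π = x_{Mesa}(91 − (x_{Mesa} + x_{Pike})) − 40x_{Mesa} − 2x_{Mesa}².
∂π/∂x_{Mesa} = 51 − 6x_{Mesa} − x_{Pike} = 0, so x_{Mesa} = 8.5 − (1/6)x_{Pike}.
For Pike: ∂π/∂x_{Pike} = 47 − 2x_{Pike} − x_{Mesa} = 0 ⇒ x_{Pike} = 23.5 − 0.5x_{Mesa}.
Plugging x_{Pike} into Mesa's best response: x_{Mesa} = 8.5 − (1/6)(23.5 − 0.5x_{Mesa}) ⇒ (11/12)x_{Mesa} = 55/12, so x_{Mesa} = 5.
Then x_{Pike} = 23.5 − 0.5·5 = 21.

5, 21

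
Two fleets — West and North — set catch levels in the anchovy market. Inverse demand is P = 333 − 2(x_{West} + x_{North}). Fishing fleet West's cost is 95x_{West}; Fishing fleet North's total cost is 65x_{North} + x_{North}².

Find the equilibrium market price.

184.2

Fishing fleet West's profit: π = x_{West}(333 − 2(x_{West} + x_{North})) − 95x_{West}.
∂π/∂x_{West} = 238 − 4x_{West} − 2x_{North} = 0, so x_{West} = 59.5 − 0.5x_{North}.
For North: ∂π/∂x_{North} = 268 − 6x_{North} − 2x_{West} = 0 ⇒ x_{North} = 134/3 − (1/3)x_{West}.
Substituting the second reaction function into the first: x_{West} = 59.5 − 0.5(134/3 − (1/3)x_{West}), which gives (5/6)x_{West} = 223/6 ⇒ x_{West} = 44.6.
Then x_{North} = 134/3 − (1/3)·44.6 = 29.8.
Equilibrium price: P = 333 − 2·74.4 = 184.2.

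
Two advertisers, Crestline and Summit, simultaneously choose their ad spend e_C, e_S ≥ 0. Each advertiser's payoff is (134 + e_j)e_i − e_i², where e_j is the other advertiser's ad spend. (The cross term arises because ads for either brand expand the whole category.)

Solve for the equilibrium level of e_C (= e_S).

134

Crestline's payoff is (134 + e_S)e_C − e_C².
∂π/∂e_C = 134 + e_S − 2e_C = 0, so e_C = 67 + 0.5e_S.
Setting e_C = e_S in the reaction function: e_C = 67 + 0.5e_C, so e_C = 67 / 0.5 = 134.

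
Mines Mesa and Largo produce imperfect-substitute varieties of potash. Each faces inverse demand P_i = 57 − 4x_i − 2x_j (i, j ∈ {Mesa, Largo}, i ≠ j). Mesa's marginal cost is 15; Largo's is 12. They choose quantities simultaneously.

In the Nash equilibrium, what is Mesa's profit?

67.24

Mine Mesa's profit: π = x_{Mesa}(57 − 4x_{Mesa} − 2x_{Largo}) − 15x_{Mesa}.
∂π/∂x_{Mesa} = 42 − 8x_{Mesa} − 2x_{Largo} = 0 ⇒ x_{Mesa} = 5.25 − 0.25x_{Largo}.
Similarly x_{Largo} = 5.625 − 0.25x_{Mesa}.
Plugging x_{Largo} into Mesa's best response: x_{Mesa} = 5.25 − 0.25(5.625 − 0.25x_{Mesa}) ⇒ 0.9375x_{Mesa} = 123/32, so x_{Mesa} = 4.1.
Then x_{Largo} = 5.625 − 0.25·4.1 = 4.6.
P_{Mesa} = 57 − 4·4.1 − 2·4.6 = 31.4.
Profit = (31.4 − 15)·4.1 = 67.24.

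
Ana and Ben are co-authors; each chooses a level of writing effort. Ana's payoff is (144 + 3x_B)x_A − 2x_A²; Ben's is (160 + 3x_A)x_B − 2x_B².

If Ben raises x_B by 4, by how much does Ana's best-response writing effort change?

Expanding Ana's payoff: 144x_A + 3x_Bx_A − 2x_A².
∂π/∂x_A = 144 + 3x_B − 4x_A = 0, so x_A = 36 + 0.75x_B.
The reaction-function slope is 0.75, so a 4-unit rise in x_B moves x_A by 0.75 × 4 = 3. Ana's best response rises — the actions are strategic complements.

3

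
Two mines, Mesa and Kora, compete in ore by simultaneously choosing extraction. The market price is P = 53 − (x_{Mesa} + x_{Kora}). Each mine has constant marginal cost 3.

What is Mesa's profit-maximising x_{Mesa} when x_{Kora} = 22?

14

Mine Mesa's profit: π = x_{Mesa}(53 − (x_{Mesa} + x_{Kora})) − 3x_{Mesa}.
∂π/∂x_{Mesa} = 50 − 2x_{Mesa} − x_{Kora} = 0, so x_{Mesa} = 25 − 0.5x_{Kora}.
At x_{Kora} = 22: x_{Mesa} = 25 − 0.5·22 = 14.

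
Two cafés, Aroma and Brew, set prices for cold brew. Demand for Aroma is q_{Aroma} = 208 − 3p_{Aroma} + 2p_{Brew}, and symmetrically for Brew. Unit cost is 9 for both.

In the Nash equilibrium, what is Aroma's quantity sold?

149.25

Aroma's profit: π = (p_{Aroma} − 9)(208 − 3p_{Aroma} + 2p_{Brew}).
∂π/∂p_{Aroma} = 235 − 6p_{Aroma} + 2p_{Brew} = 0 ⇒ p_{Aroma} = 235/6 + (1/3)p_{Brew}.
The game is symmetric, so in equilibrium p_{Brew} = p_{Aroma}: the reaction function gives (2/3)p_{Aroma} = 235/6, hence p_{Aroma} = 58.75.
q_{Aroma} = 208 − 3·58.75 + 2·58.75 = 149.25.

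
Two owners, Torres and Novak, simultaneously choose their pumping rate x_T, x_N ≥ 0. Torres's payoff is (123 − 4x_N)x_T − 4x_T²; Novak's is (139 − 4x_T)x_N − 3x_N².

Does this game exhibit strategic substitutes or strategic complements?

Expanding Torres's payoff: 123x_T − 4x_Nx_T − 4x_T².
∂π/∂x_T = 123 − 4x_N − 8x_T = 0, so x_T = 15.375 − 0.5x_N.
The best-response slope dx_T/dx_N = −0.5 < 0: the reaction function is downward-sloping, so the choices are strategic substitutes.

strategic substitutes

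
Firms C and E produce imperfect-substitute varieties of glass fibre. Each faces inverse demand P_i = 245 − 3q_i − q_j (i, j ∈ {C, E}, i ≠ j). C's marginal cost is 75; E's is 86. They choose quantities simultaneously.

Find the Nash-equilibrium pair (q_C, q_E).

24.6, 22.4

Firm C's profit: π = q_C(245 − 3q_C − q_E) − 75q_C.
∂π/∂q_C = 170 − 6q_C − q_E = 0 ⇒ q_C = 85/3 − (1/6)q_E.
Similarly q_E = 26.5 − (1/6)q_C.
Solving the two reaction functions simultaneously: (1 − (−1/6)(−1/6))q_C = 85/3 − (1/6)·26.5, so (35/36)q_C = 287/12 and q_C = 24.6.
Then q_E = 26.5 − (1/6)·24.6 = 22.4.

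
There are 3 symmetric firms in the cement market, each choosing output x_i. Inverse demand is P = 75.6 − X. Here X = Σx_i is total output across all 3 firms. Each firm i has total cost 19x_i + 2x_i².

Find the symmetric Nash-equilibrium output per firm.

A representative firm's profit is π_i = x_i(75.6 − X) − 19x_i − 2x_i², with X = x_i + Σ_{j≠i} x_j.
First-order condition: 56.6 − 6x_i − Σ_{j≠i} x_j = 0.
Imposing symmetry (x_j = x for all j) turns Σ_{j≠i} x_j into 2x, so 56.6 = 8x and x = 7.075.

7.075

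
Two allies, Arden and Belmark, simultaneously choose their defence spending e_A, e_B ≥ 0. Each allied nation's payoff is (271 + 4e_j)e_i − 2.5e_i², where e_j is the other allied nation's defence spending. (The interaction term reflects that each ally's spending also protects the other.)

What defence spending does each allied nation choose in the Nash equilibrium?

Arden's payoff is (271 + 4e_B)e_A − 2.5e_A².
∂π/∂e_A = 271 + 4e_B − 5e_A = 0, so e_A = 54.2 + 0.8e_B.
By symmetry e_B = e_A; substituting into the reaction function, 0.2e_A = 54.2 and e_A = 271.

271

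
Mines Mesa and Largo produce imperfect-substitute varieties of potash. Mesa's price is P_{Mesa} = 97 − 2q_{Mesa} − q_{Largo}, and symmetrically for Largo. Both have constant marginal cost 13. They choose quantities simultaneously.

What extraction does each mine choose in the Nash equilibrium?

16.8

Mine Mesa's profit: π = q_{Mesa}(97 − 2q_{Mesa} − q_{Largo}) − 13q_{Mesa}.
∂π/∂q_{Mesa} = 84 − 4q_{Mesa} − q_{Largo} = 0 ⇒ q_{Mesa} = 21 − 0.25q_{Largo}.
The game is symmetric, so in equilibrium q_{Largo} = q_{Mesa}: the reaction function gives 1.25q_{Mesa} = 21, hence q_{Mesa} = 16.8.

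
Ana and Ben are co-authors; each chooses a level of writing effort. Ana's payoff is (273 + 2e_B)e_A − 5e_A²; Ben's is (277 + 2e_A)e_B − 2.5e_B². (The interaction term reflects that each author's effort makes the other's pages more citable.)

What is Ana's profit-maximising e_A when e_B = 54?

38.1

Expanding Ana's payoff: 273e_A + 2e_Be_A − 5e_A².
∂π/∂e_A = 273 + 2e_B − 10e_A = 0, so e_A = 27.3 + 0.2e_B.
At e_B = 54: e_A = 27.3 + 0.2·54 = 38.1.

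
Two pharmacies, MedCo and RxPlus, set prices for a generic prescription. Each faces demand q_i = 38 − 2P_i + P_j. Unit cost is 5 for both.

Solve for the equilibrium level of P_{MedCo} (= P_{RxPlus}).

MedCo's profit: π = (P_{MedCo} − 5)(38 − 2P_{MedCo} + P_{RxPlus}).
∂π/∂P_{MedCo} = 48 − 4P_{MedCo} + P_{RxPlus} = 0 ⇒ P_{MedCo} = 12 + 0.25P_{RxPlus}.
Setting P_{MedCo} = P_{RxPlus} in the reaction function: P_{MedCo} = 12 + 0.25P_{MedCo}, so P_{MedCo} = 12 / 0.75 = 16.

16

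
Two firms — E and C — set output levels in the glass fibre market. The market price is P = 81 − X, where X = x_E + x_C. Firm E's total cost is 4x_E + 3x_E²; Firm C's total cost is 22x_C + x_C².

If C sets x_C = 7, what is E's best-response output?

Firm E's profit: π = x_E(81 − (x_E + x_C)) − 4x_E − 3x_E².
∂π/∂x_E = 77 − 8x_E − x_C = 0, so x_E = 9.625 − 0.125x_C.
At x_C = 7: x_E = 9.625 − 0.125·7 = 8.75.

8.75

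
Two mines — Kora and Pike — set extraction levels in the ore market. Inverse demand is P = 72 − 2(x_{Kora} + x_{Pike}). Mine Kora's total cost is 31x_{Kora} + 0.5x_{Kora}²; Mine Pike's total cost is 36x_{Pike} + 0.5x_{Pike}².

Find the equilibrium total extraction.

Mine Kora's profit: π = x_{Kora}(72 − 2(x_{Kora} + x_{Pike})) − 31x_{Kora} − 0.5x_{Kora}².
∂π/∂x_{Kora} = 41 − 5x_{Kora} − 2x_{Pike} = 0, so x_{Kora} = 8.2 − 0.4x_{Pike}.
By the same steps for Pike: x_{Pike} = 7.2 − 0.4x_{Kora}.
Solving the two reaction functions simultaneously: (1 − (−0.4)(−0.4))x_{Kora} = 8.2 − 0.4·7.2, so 0.84x_{Kora} = 5.32 and x_{Kora} = 19/3.
Then x_{Pike} = 7.2 − 0.4·(19/3) = 14/3.
Total extraction: 19/3 + 14/3 = 11.

11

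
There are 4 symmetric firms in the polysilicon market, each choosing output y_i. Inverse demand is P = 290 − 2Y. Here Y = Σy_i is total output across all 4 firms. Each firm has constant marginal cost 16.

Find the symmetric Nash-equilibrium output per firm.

27.4

A representative firm's profit is π_i = y_i(290 − 2Y) − 16y_i, with Y = y_i + Σ_{j≠i} y_j.
First-order condition: 274 − 4y_i − 2Σ_{j≠i} y_j = 0.
In a symmetric equilibrium every firm chooses the same y, so Σ_{j≠i} y_j = 3y. The condition becomes 274 − 10y = 0, giving y = 274/10 = 27.4.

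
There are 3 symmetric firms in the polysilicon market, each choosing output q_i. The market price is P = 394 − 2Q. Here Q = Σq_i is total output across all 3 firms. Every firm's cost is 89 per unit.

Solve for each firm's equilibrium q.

A representative firm's profit is π_i = q_i(394 − 2Q) − 89q_i, with Q = q_i + Σ_{j≠i} q_j.
First-order condition: 305 − 4q_i − 2Σ_{j≠i} q_j = 0.
In a symmetric equilibrium every firm chooses the same q, so Σ_{j≠i} q_j = 2q. The condition becomes 305 − 8q = 0, giving q = 305/8 = 38.125.

38.125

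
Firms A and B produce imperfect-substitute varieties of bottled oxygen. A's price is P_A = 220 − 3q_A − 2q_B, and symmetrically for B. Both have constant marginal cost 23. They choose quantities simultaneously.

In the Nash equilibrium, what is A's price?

96.875

Firm A's profit: π = q_A(220 − 3q_A − 2q_B) − 23q_A.
∂π/∂q_A = 197 − 6q_A − 2q_B = 0 ⇒ q_A = 197/6 − (1/3)q_B.
By symmetry q_B = q_A; substituting into the reaction function, (4/3)q_A = 197/6 and q_A = 24.625.
P_A = 220 − 3·24.625 − 2·24.625 = 96.875.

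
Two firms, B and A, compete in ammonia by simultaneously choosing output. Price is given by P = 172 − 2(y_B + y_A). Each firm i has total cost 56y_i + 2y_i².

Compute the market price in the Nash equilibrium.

125.6

Firm B's profit: π = y_B(172 − 2(y_B + y_A)) − 56y_B − 2y_B².
∂π/∂y_B = 116 − 8y_B − 2y_A = 0, so y_B = 14.5 − 0.25y_A.
Setting y_B = y_A in the reaction function: y_B = 14.5 − 0.25y_B, so y_B = 14.5 / 1.25 = 11.6.
Equilibrium price: P = 172 − 2·23.2 = 125.6.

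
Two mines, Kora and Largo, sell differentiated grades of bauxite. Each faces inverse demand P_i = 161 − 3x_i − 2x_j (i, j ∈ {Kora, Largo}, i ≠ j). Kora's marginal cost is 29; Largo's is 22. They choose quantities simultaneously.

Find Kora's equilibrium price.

77.1875

Mine Kora's profit: π = x_{Kora}(161 − 3x_{Kora} − 2x_{Largo}) − 29x_{Kora}.
∂π/∂x_{Kora} = 132 − 6x_{Kora} − 2x_{Largo} = 0 ⇒ x_{Kora} = 22 − (1/3)x_{Largo}.
Similarly x_{Largo} = 139/6 − (1/3)x_{Kora}.
Solving the two reaction functions simultaneously: (1 − (−1/3)(−1/3))x_{Kora} = 22 − (1/3)·(139/6), so (8/9)x_{Kora} = 257/18 and x_{Kora} = 16.0625.
Then x_{Largo} = 139/6 − (1/3)·16.0625 = 17.8125.
P_{Kora} = 161 − 3·16.0625 − 2·17.8125 = 77.1875.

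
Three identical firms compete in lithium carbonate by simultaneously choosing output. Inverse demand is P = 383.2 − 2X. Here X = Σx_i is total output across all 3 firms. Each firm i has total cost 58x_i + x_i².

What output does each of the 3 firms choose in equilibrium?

A representative firm's profit is π_i = x_i(383.2 − 2X) − 58x_i − x_i², with X = x_i + Σ_{j≠i} x_j.
First-order condition: 325.2 − 6x_i − 2Σ_{j≠i} x_j = 0.
With identical firms, set every x_j = x: then 325.2 − 6x − 4x = 0, i.e. x = 325.2/10 = 32.52.

32.52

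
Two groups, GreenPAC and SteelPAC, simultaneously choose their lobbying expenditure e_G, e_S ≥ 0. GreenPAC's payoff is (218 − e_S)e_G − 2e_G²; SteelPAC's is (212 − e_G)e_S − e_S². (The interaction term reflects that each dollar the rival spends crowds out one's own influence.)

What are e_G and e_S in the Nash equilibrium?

32, 90

Expanding GreenPAC's payoff: 218e_G − e_Se_G − 2e_G².
∂π/∂e_G = 218 − e_S − 4e_G = 0, so e_G = 54.5 − 0.25e_S.
Likewise for SteelPAC: e_S = 106 − 0.5e_G.
Solving the two reaction functions simultaneously: (1 − (−0.25)(−0.5))e_G = 54.5 − 0.25·106, so 0.875e_G = 28 and e_G = 32.
Then e_S = 106 − 0.5·32 = 90.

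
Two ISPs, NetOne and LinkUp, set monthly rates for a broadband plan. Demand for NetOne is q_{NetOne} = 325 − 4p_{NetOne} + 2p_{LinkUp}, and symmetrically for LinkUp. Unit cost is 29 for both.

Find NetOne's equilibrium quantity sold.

178

NetOne's profit: π = (p_{NetOne} − 29)(325 − 4p_{NetOne} + 2p_{LinkUp}).
∂π/∂p_{NetOne} = 441 − 8p_{NetOne} + 2p_{LinkUp} = 0 ⇒ p_{NetOne} = 55.125 + 0.25p_{LinkUp}.
Setting p_{NetOne} = p_{LinkUp} in the reaction function: p_{NetOne} = 55.125 + 0.25p_{NetOne}, so p_{NetOne} = 55.125 / 0.75 = 73.5.
q_{NetOne} = 325 − 4·73.5 + 2·73.5 = 178.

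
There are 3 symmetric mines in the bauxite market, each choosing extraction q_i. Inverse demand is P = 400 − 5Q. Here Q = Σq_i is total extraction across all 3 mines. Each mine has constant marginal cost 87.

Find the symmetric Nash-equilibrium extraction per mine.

A representative mine's profit is π_i = q_i(400 − 5Q) − 87q_i, with Q = q_i + Σ_{j≠i} q_j.
First-order condition: 313 − 10q_i − 5Σ_{j≠i} q_j = 0.
With identical mines, set every q_j = q: then 313 − 10q − 10q = 0, i.e. q = 313/20 = 15.65.

15.65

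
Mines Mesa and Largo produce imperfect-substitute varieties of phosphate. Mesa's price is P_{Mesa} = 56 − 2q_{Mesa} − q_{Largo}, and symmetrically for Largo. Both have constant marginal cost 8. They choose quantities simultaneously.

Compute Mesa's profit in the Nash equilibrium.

Mine Mesa's profit: π = q_{Mesa}(56 − 2q_{Mesa} − q_{Largo}) − 8q_{Mesa}.
∂π/∂q_{Mesa} = 48 − 4q_{Mesa} − q_{Largo} = 0 ⇒ q_{Mesa} = 12 − 0.25q_{Largo}.
Setting q_{Mesa} = q_{Largo} in the reaction function: q_{Mesa} = 12 − 0.25q_{Mesa}, so q_{Mesa} = 12 / 1.25 = 9.6.
P_{Mesa} = 56 − 2·9.6 − 9.6 = 27.2.
Profit = (27.2 − 8)·9.6 = 184.32.

184.32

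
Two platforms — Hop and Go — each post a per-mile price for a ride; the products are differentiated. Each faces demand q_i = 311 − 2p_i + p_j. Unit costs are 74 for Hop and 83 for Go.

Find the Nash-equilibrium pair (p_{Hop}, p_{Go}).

Hop's profit: π = (p_{Hop} − 74)(311 − 2p_{Hop} + p_{Go}).
∂π/∂p_{Hop} = 459 − 4p_{Hop} + p_{Go} = 0 ⇒ p_{Hop} = 114.75 + 0.25p_{Go}.
Similarly p_{Go} = 119.25 + 0.25p_{Hop}.
Solving the two reaction functions simultaneously: (1 − (0.25)(0.25))p_{Hop} = 114.75 + 0.25·119.25, so 0.9375p_{Hop} = 144.5625 and p_{Hop} = 154.2.
Then p_{Go} = 119.25 + 0.25·154.2 = 157.8.

154.2, 157.8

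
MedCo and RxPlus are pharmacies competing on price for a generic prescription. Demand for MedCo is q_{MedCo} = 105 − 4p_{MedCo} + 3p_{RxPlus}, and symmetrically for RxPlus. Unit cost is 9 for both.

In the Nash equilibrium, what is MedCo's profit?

1474.56

MedCo's profit: π = (p_{MedCo} − 9)(105 − 4p_{MedCo} + 3p_{RxPlus}).
∂π/∂p_{MedCo} = 141 − 8p_{MedCo} + 3p_{RxPlus} = 0 ⇒ p_{MedCo} = 17.625 + 0.375p_{RxPlus}.
By symmetry p_{RxPlus} = p_{MedCo}; substituting into the reaction function, 0.625p_{MedCo} = 17.625 and p_{MedCo} = 28.2.
q_{MedCo} = 105 − 4·28.2 + 3·28.2 = 76.8.
Profit = (28.2 − 9)·76.8 = 1474.56.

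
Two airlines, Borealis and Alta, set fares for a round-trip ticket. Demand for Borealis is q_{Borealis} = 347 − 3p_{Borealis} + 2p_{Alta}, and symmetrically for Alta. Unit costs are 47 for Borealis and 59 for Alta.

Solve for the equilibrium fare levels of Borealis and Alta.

124.25, 128.75

Borealis's profit: π = (p_{Borealis} − 47)(347 − 3p_{Borealis} + 2p_{Alta}).
∂π/∂p_{Borealis} = 488 − 6p_{Borealis} + 2p_{Alta} = 0 ⇒ p_{Borealis} = 244/3 + (1/3)p_{Alta}.
Similarly p_{Alta} = 262/3 + (1/3)p_{Borealis}.
Solving the two reaction functions simultaneously: (1 − (1/3)(1/3))p_{Borealis} = 244/3 + (1/3)·(262/3), so (8/9)p_{Borealis} = 994/9 and p_{Borealis} = 124.25.
Then p_{Alta} = 262/3 + (1/3)·124.25 = 128.75.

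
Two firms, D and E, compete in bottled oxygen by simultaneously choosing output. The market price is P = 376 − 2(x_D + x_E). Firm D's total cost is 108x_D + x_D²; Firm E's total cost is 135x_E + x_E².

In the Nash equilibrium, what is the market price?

Firm D's profit: π = x_D(376 − 2(x_D + x_E)) − 108x_D − x_D².
∂π/∂x_D = 268 − 6x_D − 2x_E = 0, so x_D = 134/3 − (1/3)x_E.
By the same steps for E: x_E = 241/6 − (1/3)x_D.
Substituting the second reaction function into the first: x_D = 134/3 − (1/3)(241/6 − (1/3)x_D), which gives (8/9)x_D = 563/18 ⇒ x_D = 35.1875.
Then x_E = 241/6 − (1/3)·35.1875 = 28.4375.
Equilibrium price: P = 376 − 2·63.625 = 248.75.

248.75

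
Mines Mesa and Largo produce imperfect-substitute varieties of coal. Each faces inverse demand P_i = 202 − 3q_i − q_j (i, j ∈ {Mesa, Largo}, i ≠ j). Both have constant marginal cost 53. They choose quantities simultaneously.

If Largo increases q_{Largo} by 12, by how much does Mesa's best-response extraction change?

-2

Mine Mesa's profit: π = q_{Mesa}(202 − 3q_{Mesa} − q_{Largo}) − 53q_{Mesa}.
∂π/∂q_{Mesa} = 149 − 6q_{Mesa} − q_{Largo} = 0 ⇒ q_{Mesa} = 149/6 − (1/6)q_{Largo}.
The reaction-function slope is −1/6, so a 12-unit rise in q_{Largo} moves q_{Mesa} by −1/6 × 12 = −2. Mesa's best response falls — the actions are strategic substitutes.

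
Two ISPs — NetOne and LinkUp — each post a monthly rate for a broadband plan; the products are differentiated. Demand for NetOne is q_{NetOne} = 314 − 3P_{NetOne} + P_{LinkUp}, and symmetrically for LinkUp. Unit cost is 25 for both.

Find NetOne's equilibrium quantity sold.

NetOne's profit: π = (P_{NetOne} − 25)(314 − 3P_{NetOne} + P_{LinkUp}).
∂π/∂P_{NetOne} = 389 − 6P_{NetOne} + P_{LinkUp} = 0 ⇒ P_{NetOne} = 389/6 + (1/6)P_{LinkUp}.
By symmetry P_{LinkUp} = P_{NetOne}; substituting into the reaction function, (5/6)P_{NetOne} = 389/6 and P_{NetOne} = 77.8.
q_{NetOne} = 314 − 3·77.8 + 77.8 = 158.4.

158.4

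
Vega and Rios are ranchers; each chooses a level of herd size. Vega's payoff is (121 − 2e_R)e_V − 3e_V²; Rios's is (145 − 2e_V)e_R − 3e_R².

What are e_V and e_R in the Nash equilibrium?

13.625, 19.625

Expanding Vega's payoff: 121e_V − 2e_Re_V − 3e_V².
∂π/∂e_V = 121 − 2e_R − 6e_V = 0, so e_V = 121/6 − (1/3)e_R.
Likewise for Rios: e_R = 145/6 − (1/3)e_V.
Substituting the second reaction function into the first: e_V = 121/6 − (1/3)(145/6 − (1/3)e_V), which gives (8/9)e_V = 109/9 ⇒ e_V = 13.625.
Then e_R = 145/6 − (1/3)·13.625 = 19.625.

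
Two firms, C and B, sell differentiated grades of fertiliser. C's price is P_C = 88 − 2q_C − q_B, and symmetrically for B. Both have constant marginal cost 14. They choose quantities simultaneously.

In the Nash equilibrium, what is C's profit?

438.08

Firm C's profit: π = q_C(88 − 2q_C − q_B) − 14q_C.
∂π/∂q_C = 74 − 4q_C − q_B = 0 ⇒ q_C = 18.5 − 0.25q_B.
By symmetry q_B = q_C; substituting into the reaction function, 1.25q_C = 18.5 and q_C = 14.8.
P_C = 88 − 2·14.8 − 14.8 = 43.6.
Profit = (43.6 − 14)·14.8 = 438.08.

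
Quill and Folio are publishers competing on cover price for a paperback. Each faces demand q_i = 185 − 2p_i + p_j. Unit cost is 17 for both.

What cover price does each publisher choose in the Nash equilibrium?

73

Quill's profit: π = (p_{Quill} − 17)(185 − 2p_{Quill} + p_{Folio}).
∂π/∂p_{Quill} = 219 − 4p_{Quill} + p_{Folio} = 0 ⇒ p_{Quill} = 54.75 + 0.25p_{Folio}.
The game is symmetric, so in equilibrium p_{Folio} = p_{Quill}: the reaction function gives 0.75p_{Quill} = 54.75, hence p_{Quill} = 73.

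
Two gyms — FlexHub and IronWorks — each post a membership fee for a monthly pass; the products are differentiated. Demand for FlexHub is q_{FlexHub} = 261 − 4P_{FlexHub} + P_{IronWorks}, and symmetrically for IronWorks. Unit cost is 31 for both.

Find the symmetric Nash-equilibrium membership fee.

FlexHub's profit: π = (P_{FlexHub} − 31)(261 − 4P_{FlexHub} + P_{IronWorks}).
∂π/∂P_{FlexHub} = 385 − 8P_{FlexHub} + P_{IronWorks} = 0 ⇒ P_{FlexHub} = 48.125 + 0.125P_{IronWorks}.
The game is symmetric, so in equilibrium P_{IronWorks} = P_{FlexHub}: the reaction function gives 0.875P_{FlexHub} = 48.125, hence P_{FlexHub} = 55.

55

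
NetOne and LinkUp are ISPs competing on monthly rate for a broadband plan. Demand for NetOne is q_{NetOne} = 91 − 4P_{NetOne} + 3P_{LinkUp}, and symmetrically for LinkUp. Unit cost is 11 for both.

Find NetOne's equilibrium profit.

NetOne's profit: π = (P_{NetOne} − 11)(91 − 4P_{NetOne} + 3P_{LinkUp}).
∂π/∂P_{NetOne} = 135 − 8P_{NetOne} + 3P_{LinkUp} = 0 ⇒ P_{NetOne} = 16.875 + 0.375P_{LinkUp}.
By symmetry P_{LinkUp} = P_{NetOne}; substituting into the reaction function, 0.625P_{NetOne} = 16.875 and P_{NetOne} = 27.
q_{NetOne} = 91 − 4·27 + 3·27 = 64.
Profit = (27 − 11)·64 = 1024.

1024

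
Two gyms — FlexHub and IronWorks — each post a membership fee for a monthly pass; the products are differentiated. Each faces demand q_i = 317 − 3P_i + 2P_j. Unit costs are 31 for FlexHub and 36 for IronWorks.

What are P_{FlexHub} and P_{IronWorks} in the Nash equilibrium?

103.4375, 105.3125

FlexHub's profit: π = (P_{FlexHub} − 31)(317 − 3P_{FlexHub} + 2P_{IronWorks}).
∂π/∂P_{FlexHub} = 410 − 6P_{FlexHub} + 2P_{IronWorks} = 0 ⇒ P_{FlexHub} = 205/3 + (1/3)P_{IronWorks}.
Similarly P_{IronWorks} = 425/6 + (1/3)P_{FlexHub}.
Plugging P_{IronWorks} into FlexHub's best response: P_{FlexHub} = 205/3 + (1/3)(425/6 + (1/3)P_{FlexHub}) ⇒ (8/9)P_{FlexHub} = 1655/18, so P_{FlexHub} = 103.4375.
Then P_{IronWorks} = 425/6 + (1/3)·103.4375 = 105.3125.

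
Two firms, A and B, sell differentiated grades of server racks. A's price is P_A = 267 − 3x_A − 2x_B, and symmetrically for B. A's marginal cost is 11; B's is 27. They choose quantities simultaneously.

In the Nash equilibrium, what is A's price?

110

Firm A's profit: π = x_A(267 − 3x_A − 2x_B) − 11x_A.
∂π/∂x_A = 256 − 6x_A − 2x_B = 0 ⇒ x_A = 128/3 − (1/3)x_B.
Similarly x_B = 40 − (1/3)x_A.
Solving the two reaction functions simultaneously: (1 − (−1/3)(−1/3))x_A = 128/3 − (1/3)·40, so (8/9)x_A = 88/3 and x_A = 33.
Then x_B = 40 − (1/3)·33 = 29.
P_A = 267 − 3·33 − 2·29 = 110.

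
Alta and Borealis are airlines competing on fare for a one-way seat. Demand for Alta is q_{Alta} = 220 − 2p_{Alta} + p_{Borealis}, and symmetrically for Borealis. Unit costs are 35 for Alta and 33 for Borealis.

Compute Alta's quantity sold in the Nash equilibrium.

Alta's profit: π = (p_{Alta} − 35)(220 − 2p_{Alta} + p_{Borealis}).
∂π/∂p_{Alta} = 290 − 4p_{Alta} + p_{Borealis} = 0 ⇒ p_{Alta} = 72.5 + 0.25p_{Borealis}.
Similarly p_{Borealis} = 71.5 + 0.25p_{Alta}.
Substituting the second reaction function into the first: p_{Alta} = 72.5 + 0.25(71.5 + 0.25p_{Alta}), which gives 0.9375p_{Alta} = 90.375 ⇒ p_{Alta} = 96.4.
Then p_{Borealis} = 71.5 + 0.25·96.4 = 95.6.
q_{Alta} = 220 − 2·96.4 + 95.6 = 122.8.

122.8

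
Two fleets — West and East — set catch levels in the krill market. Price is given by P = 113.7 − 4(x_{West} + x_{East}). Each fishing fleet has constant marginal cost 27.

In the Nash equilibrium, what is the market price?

Fishing fleet West's profit: π = x_{West}(113.7 − 4(x_{West} + x_{East})) − 27x_{West}.
∂π/∂x_{West} = 86.7 − 8x_{West} − 4x_{East} = 0, so x_{West} = 10.8375 − 0.5x_{East}.
The game is symmetric, so in equilibrium x_{East} = x_{West}: the reaction function gives 1.5x_{West} = 10.8375, hence x_{West} = 7.225.
Equilibrium price: P = 113.7 − 4·14.45 = 55.9.

55.9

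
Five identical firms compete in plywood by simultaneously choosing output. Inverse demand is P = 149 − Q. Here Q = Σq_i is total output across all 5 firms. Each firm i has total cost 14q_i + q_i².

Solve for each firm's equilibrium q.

A representative firm's profit is π_i = q_i(149 − Q) − 14q_i − q_i², with Q = q_i + Σ_{j≠i} q_j.
First-order condition: 135 − 4q_i − Σ_{j≠i} q_j = 0.
In a symmetric equilibrium every firm chooses the same q, so Σ_{j≠i} q_j = 4q. The condition becomes 135 − 8q = 0, giving q = 135/8 = 16.875.

16.875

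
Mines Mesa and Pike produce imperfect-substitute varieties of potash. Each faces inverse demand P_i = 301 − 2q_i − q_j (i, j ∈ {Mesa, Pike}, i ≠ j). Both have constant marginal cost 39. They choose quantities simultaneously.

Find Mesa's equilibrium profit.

Mine Mesa's profit: π = q_{Mesa}(301 − 2q_{Mesa} − q_{Pike}) − 39q_{Mesa}.
∂π/∂q_{Mesa} = 262 − 4q_{Mesa} − q_{Pike} = 0 ⇒ q_{Mesa} = 65.5 − 0.25q_{Pike}.
Setting q_{Mesa} = q_{Pike} in the reaction function: q_{Mesa} = 65.5 − 0.25q_{Mesa}, so q_{Mesa} = 65.5 / 1.25 = 52.4.
P_{Mesa} = 301 − 2·52.4 − 52.4 = 143.8.
Profit = (143.8 − 39)·52.4 = 5491.52.

5491.52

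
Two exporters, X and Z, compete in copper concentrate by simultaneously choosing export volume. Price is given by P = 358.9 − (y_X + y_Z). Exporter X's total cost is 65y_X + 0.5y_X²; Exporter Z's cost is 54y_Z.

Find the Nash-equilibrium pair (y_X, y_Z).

56.58, 124.16

Exporter X's profit: π = y_X(358.9 − (y_X + y_Z)) − 65y_X − 0.5y_X².
∂π/∂y_X = 293.9 − 3y_X − y_Z = 0, so y_X = 2939/30 − (1/3)y_Z.
For Z: ∂π/∂y_Z = 304.9 − 2y_Z − y_X = 0 ⇒ y_Z = 152.45 − 0.5y_X.
Solving the two reaction functions simultaneously: (1 − (−1/3)(−0.5))y_X = 2939/30 − (1/3)·152.45, so (5/6)y_X = 47.15 and y_X = 56.58.
Then y_Z = 152.45 − 0.5·56.58 = 124.16.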